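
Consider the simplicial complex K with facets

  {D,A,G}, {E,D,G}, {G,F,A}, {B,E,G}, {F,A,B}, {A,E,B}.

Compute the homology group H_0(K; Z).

K has 6 vertices, 12 edges, 6 triangles.
rank ∂_0 = 0, rank ∂_1 = 5 ⇒ b_0 = 6 − 0 − 5 = 1; all invariant factors of ∂_1 are 1 so no torsion. So H_0 ≅ Z.

H_0 = Z.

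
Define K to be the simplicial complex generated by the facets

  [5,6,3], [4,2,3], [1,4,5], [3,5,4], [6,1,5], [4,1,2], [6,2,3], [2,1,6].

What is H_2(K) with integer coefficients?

We work with the vertex ordering 1 < 2 < 3 < 4 < 5 < 6. The simplices of K, each written with vertices in increasing order, are:

  0-simplices (6): [1], [2], [3], [4], [5], [6]
  1-simplices (12): [1,2], [1,4], [1,5], [1,6], [2,3], [2,4], [2,6], [3,4], [3,5], [3,6], [4,5], [5,6]
  2-simplices (8): [1,2,4], [1,2,6], [1,4,5], [1,5,6], [2,3,4], [2,3,6], [3,4,5], [3,5,6]

Hence C_0 ≅ Z^6, C_1 ≅ Z^12, C_2 ≅ Z^8.

The boundary map ∂_1: C_1 → C_0 maps an edge to its endpoints' difference, ∂[p,q] = q − p. For instance
  ∂[3,6] = [6] − [3].
As a 6×12 matrix over Z this has rank 5, with invariant factors (1,1,1,1,1).

Boundary ∂_2: C_2 → C_1 maps a triangle to the signed sum of its edges. For instance
  ∂[1,5,6] = [5,6] − [1,6] + [1,5],
  ∂[1,2,6] = [2,6] − [1,6] + [1,2].
The resulting 12×8 matrix has rank 7, and its Smith normal form has invariant factors (1,1,1,1,1,1,1).

Computing H_k = (kernel of ∂_k) / (image of ∂_{k+1}):

  H_2: rank ker ∂_2 − rank ∂_3 = (8 − 7) − 0 = 1, and there is no ∂_3, so H_2 ≅ Z.

H_2 = Z.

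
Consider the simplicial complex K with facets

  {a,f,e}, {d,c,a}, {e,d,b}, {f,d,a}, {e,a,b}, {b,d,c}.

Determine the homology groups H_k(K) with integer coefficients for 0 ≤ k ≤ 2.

We work with the vertex ordering a < b < c < d < e < f. The simplices of K, each written with vertices in increasing order, are:

  0-simplices (6): a, b, c, d, e, f
  1-simplices (12): ab, ac, ad, ae, af, bc, bd, be, cd, de, df, ef
  2-simplices (6): abe, acd, adf, aef, bcd, bde

so the chain groups are C_0 ≅ Z^6, C_1 ≅ Z^12, C_2 ≅ Z^6.

The boundary map ∂_1: C_1 → C_0 sends each edge [p,q] (with p < q) to q − p.
The resulting 6×12 matrix has rank 5, and its Smith normal form has invariant factors (1,1,1,1,1).

∂_2: C_2 → C_1 maps a triangle to the signed sum of its edges. For instance
  ∂bcd = cd − bd + bc,
  ∂adf = df − af + ad.
The 12×6 boundary matrix has rank 6 and Smith normal form diag(1,1,1,1,1,1).

Reading off H_k = ker ∂_k / im ∂_{k+1}:

  H_0: rank C_0 − rank ∂_1 = 6 − 5 = 1, and the invariant factors of ∂_1 are all 1, so H_0 = Z.
  H_1: rank ker ∂_1 − rank ∂_2 = (12 − 5) − 6 = 1, and the invariant factors of ∂_2 are all 1, so H_1 = Z.
  H_2: rank ker ∂_2 − rank ∂_3 = (6 − 6) − 0 = 0, and there is no ∂_3, so H_2 = 0.

H_0 ≅ Z,  H_1 ≅ Z,  H_2 = 0.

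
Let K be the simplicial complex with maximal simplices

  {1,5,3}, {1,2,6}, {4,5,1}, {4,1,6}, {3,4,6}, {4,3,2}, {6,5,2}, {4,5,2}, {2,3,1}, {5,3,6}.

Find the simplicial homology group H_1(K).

H_1 = Z/2Z.

Order the vertices as 1 < 2 < 3 < 4 < 5 < 6. Listing each simplex with vertices in this order, K has dimension 2 with simplices:

  0-simplices (6): [1], [2], [3], [4], [5], [6]
  1-simplices (15): [1,2], [1,3], [1,4], [1,5], [1,6], [2,3], [2,4], [2,5], [2,6], [3,4], [3,5], [3,6], [4,5], [4,6], [5,6]
  2-simplices (10): [1,2,3], [1,2,6], [1,3,5], [1,4,5], [1,4,6], [2,3,4], [2,4,5], [2,5,6], [3,4,6], [3,5,6]

giving chain groups C_0 ≅ Z^6, C_1 ≅ Z^15, C_2 ≅ Z^10.

The boundary map ∂_1: C_1 → C_0 maps an edge to its endpoints' difference, ∂[p,q] = q − p. For instance
  ∂[4,5] = [5] − [4].
This gives a 6×15 integer matrix of rank 5; reducing to Smith normal form yields diagonal entries (1,1,1,1,1).

Boundary ∂_2: C_2 → C_1 sends each 2-simplex [p,q,r] to [q,r] − [p,r] + [p,q]. For instance
  ∂[1,3,5] = [3,5] − [1,5] + [1,3],
  ∂[1,4,6] = [4,6] − [1,6] + [1,4].
The resulting 15×10 matrix has rank 10, and its Smith normal form has invariant factors (1,1,1,1,1,1,1,1,1,2).

Computing H_k = (kernel of ∂_k) / (image of ∂_{k+1}):

  H_1: rank ker ∂_1 − rank ∂_2 = (15 − 5) − 10 = 0, and ∂_2 has invariant factor 2 > 1, so H_1 ≅ Z/2Z.

(K is a triangulation of the real projective plane RP^2.)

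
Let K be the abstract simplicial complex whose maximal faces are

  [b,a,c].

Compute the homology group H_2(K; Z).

Fix the vertex order a < b < c and write every simplex with vertices in increasing order. Then dim K = 2 and the simplices of K are:

  0-simplices (3): a, b, c
  1-simplices (3): ab, ac, bc
  2-simplices (1): abc

Hence C_0 ≅ Z^3, C_1 ≅ Z^3, C_2 ≅ Z^1.

Boundary ∂_1: C_1 → C_0 is given by ∂[p,q] = [q] − [p]. For instance
  ∂bc = c − b.
This gives a 3×3 integer matrix of rank 2; reducing to Smith normal form yields diagonal entries (1,1).

The boundary map ∂_2: C_2 → C_1 acts by ∂[p,q,r] = [q,r] − [p,r] + [p,q]. For instance
  ∂abc = bc − ac + ab.
As a 3×1 matrix over Z this has rank 1, with invariant factors (1).

Reading off H_k = ker ∂_k / im ∂_{k+1}:

  H_2: rank ker ∂_2 − rank ∂_3 = (1 − 1) − 0 = 0, and there is no ∂_3, so H_2 ≅ 0.

(K is a triangulation of the 2-simplex.)

H_2 = 0.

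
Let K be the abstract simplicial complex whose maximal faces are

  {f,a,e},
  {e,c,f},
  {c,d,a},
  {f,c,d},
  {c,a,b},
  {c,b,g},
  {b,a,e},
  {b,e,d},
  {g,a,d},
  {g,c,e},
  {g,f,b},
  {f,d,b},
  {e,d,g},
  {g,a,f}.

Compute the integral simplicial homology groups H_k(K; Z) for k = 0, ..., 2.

H_0 ≅ Z,  H_1 ≅ Z^2,  H_2 ≅ Z.

Take the total order a < b < c < d < e < f < g on the vertex set. Then K (dimension 2) consists of the simplices:

  0-simplices (7): a, b, c, d, e, f, g
  1-simplices (21): ab, ac, ad, ae, af, ag, bc, bd, be, bf, bg, cd, ce, cf, cg, de, df, dg, ef, eg, fg
  2-simplices (14): abc, abe, acd, adg, aef, afg, bcg, bde, bdf, bfg, cdf, cef, ceg, deg

so the chain groups are C_0 ≅ Z^7, C_1 ≅ Z^21, C_2 ≅ Z^14.

∂_1: C_1 → C_0 maps an edge to its endpoints' difference, ∂[p,q] = q − p. For instance
  ∂de = e − d.
This gives a 7×21 integer matrix of rank 6; reducing to Smith normal form yields diagonal entries (1,1,1,1,1,1).

∂_2: C_2 → C_1 sends each 2-simplex [p,q,r] to [q,r] − [p,r] + [p,q]. For instance
  ∂afg = fg − ag + af,
  ∂adg = dg − ag + ad.
This gives a 21×14 integer matrix of rank 13; reducing to Smith normal form yields diagonal entries (1,1,1,1,1,1,1,1,1,1,1,1,1).

Computing H_k = (kernel of ∂_k) / (image of ∂_{k+1}):

  H_0: rank C_0 − rank ∂_1 = 7 − 6 = 1, and the invariant factors of ∂_1 are all 1, so H_0 ≅ Z.
  H_1: rank ker ∂_1 − rank ∂_2 = (21 − 6) − 13 = 2, and the invariant factors of ∂_2 are all 1, so H_1 ≅ Z^2.
  H_2: rank ker ∂_2 − rank ∂_3 = (14 − 13) − 0 = 1, and there is no ∂_3, so H_2 ≅ Z.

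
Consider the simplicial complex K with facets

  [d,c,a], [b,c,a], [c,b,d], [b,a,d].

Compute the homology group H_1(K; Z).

We work with the vertex ordering a < b < c < d. The simplices of K, each written with vertices in increasing order, are:

  0-simplices (4): a, b, c, d
  1-simplices (6): ab, ac, ad, bc, bd, cd
  2-simplices (4): abc, abd, acd, bcd

Hence C_0 ≅ Z^4, C_1 ≅ Z^6, C_2 ≅ Z^4.

∂_1: C_1 → C_0 sends each edge [p,q] (with p < q) to q − p. For instance
  ∂ac = c − a.
This gives a 4×6 integer matrix of rank 3; reducing to Smith normal form yields diagonal entries (1,1,1).

Boundary ∂_2: C_2 → C_1 sends each 2-simplex [p,q,r] to [q,r] − [p,r] + [p,q]. For instance
  ∂abd = bd − ad + ab,
  ∂abc = bc − ac + ab.
The 6×4 boundary matrix has rank 3 and Smith normal form diag(1,1,1).

Computing H_k = (kernel of ∂_k) / (image of ∂_{k+1}):

  H_1: rank ker ∂_1 − rank ∂_2 = (6 − 3) − 3 = 0, and the invariant factors of ∂_2 are all 1, so H_1 ≅ 0.

H_1 ≅ 0.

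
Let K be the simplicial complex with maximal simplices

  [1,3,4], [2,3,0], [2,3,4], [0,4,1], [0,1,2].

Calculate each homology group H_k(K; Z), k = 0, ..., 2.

Order the vertices as 0 < 1 < 2 < 3 < 4. Listing each simplex with vertices in this order, K has dimension 2 with simplices:

  0-simplices (5): [0], [1], [2], [3], [4]
  1-simplices (10): [0,1], [0,2], [0,3], [0,4], [1,2], [1,3], [1,4], [2,3], [2,4], [3,4]
  2-simplices (5): [0,1,2], [0,1,4], [0,2,3], [1,3,4], [2,3,4]

so the chain groups are C_0 ≅ Z^5, C_1 ≅ Z^10, C_2 ≅ Z^5.

∂_1: C_1 → C_0 maps an edge to its endpoints' difference, ∂[p,q] = q − p. For instance
  ∂[2,3] = [3] − [2].
The resulting 5×10 matrix has rank 4, and its Smith normal form has invariant factors (1,1,1,1).

∂_2: C_2 → C_1 sends each 2-simplex [p,q,r] to [q,r] − [p,r] + [p,q]. For instance
  ∂[1,3,4] = [3,4] − [1,4] + [1,3],
  ∂[0,1,4] = [1,4] − [0,4] + [0,1].
The resulting 10×5 matrix has rank 5, and its Smith normal form has invariant factors (1,1,1,1,1).

Reading off H_k = ker ∂_k / im ∂_{k+1}:

  H_0: rank C_0 − rank ∂_1 = 5 − 4 = 1, and the invariant factors of ∂_1 are all 1, so H_0 = Z.
  H_1: rank ker ∂_1 − rank ∂_2 = (10 − 4) − 5 = 1, and the invariant factors of ∂_2 are all 1, so H_1 = Z.
  H_2: rank ker ∂_2 − rank ∂_3 = (5 − 5) − 0 = 0, and there is no ∂_3, so H_2 = 0.

(K is a triangulation of the Möbius band.)

H_0 = Z,  H_1 = Z,  H_2 = 0.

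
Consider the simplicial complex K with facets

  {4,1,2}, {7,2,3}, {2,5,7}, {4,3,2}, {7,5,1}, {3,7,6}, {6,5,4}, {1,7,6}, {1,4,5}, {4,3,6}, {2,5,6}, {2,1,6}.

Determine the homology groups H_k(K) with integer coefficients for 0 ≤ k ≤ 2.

H_0 ≅ Z,  H_1 ≅ Z/2,  H_2 = 0.

K has 7 vertices, 18 edges, 12 triangles.
rank ∂_0 = 0, rank ∂_1 = 6 ⇒ b_0 = 7 − 0 − 6 = 1; all invariant factors of ∂_1 are 1 so no torsion. So H_0 = Z.
rank ∂_1 = 6, rank ∂_2 = 12 ⇒ b_1 = 18 − 6 − 12 = 0; ∂_2 has invariant factor(s) [2] giving torsion. So H_1 = Z/2.
rank ∂_2 = 12, rank ∂_3 = 0 ⇒ b_2 = 12 − 12 − 0 = 0. So H_2 = 0.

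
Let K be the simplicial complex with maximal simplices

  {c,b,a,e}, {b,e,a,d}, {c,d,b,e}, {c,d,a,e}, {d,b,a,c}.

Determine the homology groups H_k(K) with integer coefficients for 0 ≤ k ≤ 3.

We work with the vertex ordering a < b < c < d < e. The simplices of K, each written with vertices in increasing order, are:

  0-simplices (5): a, b, c, d, e
  1-simplices (10): ab, ac, ad, ae, bc, bd, be, cd, ce, de
  2-simplices (10): abc, abd, abe, acd, ace, ade, bcd, bce, bde, cde
  3-simplices (5): abcd, abce, abde, acde, bcde

giving chain groups C_0 ≅ Z^5, C_1 ≅ Z^10, C_2 ≅ Z^10, C_3 ≅ Z^5.

The boundary map ∂_1: C_1 → C_0 is given by ∂[p,q] = [q] − [p].
As a 5×10 matrix over Z this has rank 4, with invariant factors (1,1,1,1).

Boundary ∂_2: C_2 → C_1 maps a triangle to the signed sum of its edges. For instance
  ∂abd = bd − ad + ab,
  ∂bce = ce − be + bc.
As a 10×10 matrix over Z this has rank 6, with invariant factors (1,1,1,1,1,1).

Boundary ∂_3: C_3 → C_2 sends each 3-simplex σ to the alternating sum Σ_i (−1)^i (σ with its i-th vertex removed). For instance
  ∂acde = cde − ade + ace − acd,
  ∂abce = bce − ace + abe − abc.
The 10×5 boundary matrix has rank 4 and Smith normal form diag(1,1,1,1).

From H_k ≅ ker(∂_k) / im(∂_{k+1}) we obtain:

  H_0: rank C_0 − rank ∂_1 = 5 − 4 = 1, and the invariant factors of ∂_1 are all 1, so H_0 ≅ Z.
  H_1: rank ker ∂_1 − rank ∂_2 = (10 − 4) − 6 = 0, and the invariant factors of ∂_2 are all 1, so H_1 ≅ 0.
  H_2: rank ker ∂_2 − rank ∂_3 = (10 − 6) − 4 = 0, and the invariant factors of ∂_3 are all 1, so H_2 ≅ 0.
  H_3: rank ker ∂_3 − rank ∂_4 = (5 − 4) − 0 = 1, and there is no ∂_4, so H_3 ≅ Z.

H_0 = Z,  H_1 = 0,  H_2 = 0,  H_3 = Z.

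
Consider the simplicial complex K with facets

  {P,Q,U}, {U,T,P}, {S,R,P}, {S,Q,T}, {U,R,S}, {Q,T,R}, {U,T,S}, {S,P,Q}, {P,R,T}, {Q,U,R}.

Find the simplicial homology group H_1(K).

H_1 ≅ Z_2.

Take the total order P < Q < R < S < T < U on the vertex set. Then K (dimension 2) consists of the simplices:

  0-simplices (6): P, Q, R, S, T, U
  1-simplices (15): PQ, PR, PS, PT, PU, QR, QS, QT, QU, RS, RT, RU, ST, SU, TU
  2-simplices (10): PQS, PQU, PRS, PRT, PTU, QRT, QRU, QST, RSU, STU

so the chain groups are C_0 ≅ Z^6, C_1 ≅ Z^15, C_2 ≅ Z^10.

∂_1: C_1 → C_0 is given by ∂[p,q] = [q] − [p]. For instance
  ∂RT = T − R.
The resulting 6×15 matrix has rank 5, and its Smith normal form has invariant factors (1,1,1,1,1).

Boundary ∂_2: C_2 → C_1 sends each 2-simplex [p,q,r] to [q,r] − [p,r] + [p,q]. For instance
  ∂PTU = TU − PU + PT,
  ∂STU = TU − SU + ST.
The resulting 15×10 matrix has rank 10, and its Smith normal form has invariant factors (1,1,1,1,1,1,1,1,1,2).

Computing H_k = (kernel of ∂_k) / (image of ∂_{k+1}):

  H_1: rank ker ∂_1 − rank ∂_2 = (15 − 5) − 10 = 0, and ∂_2 has invariant factor 2 > 1, so H_1 ≅ Z_2.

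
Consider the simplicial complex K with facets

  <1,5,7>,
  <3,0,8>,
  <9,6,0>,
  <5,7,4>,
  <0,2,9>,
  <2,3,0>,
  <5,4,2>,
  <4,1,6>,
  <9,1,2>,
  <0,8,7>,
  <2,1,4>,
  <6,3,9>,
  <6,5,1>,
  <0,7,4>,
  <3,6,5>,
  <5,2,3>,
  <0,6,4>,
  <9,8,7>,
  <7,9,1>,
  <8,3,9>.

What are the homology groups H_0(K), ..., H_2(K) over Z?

H_0 = Z,  H_1 = Z ⊕ Z_2,  H_2 = 0.

Take the total order 0 < 1 < 2 < 3 < 4 < 5 < 6 < 7 < 8 < 9 on the vertex set. Then K (dimension 2) consists of the simplices:

  0-simplices (10): [0], [1], [2], [3], [4], [5], [6], [7], [8], [9]
  1-simplices (30): (30 of them)
  2-simplices (20): (20 of them)

giving chain groups C_0 ≅ Z^10, C_1 ≅ Z^30, C_2 ≅ Z^20.

∂_1: C_1 → C_0 sends each edge [p,q] (with p < q) to q − p. For instance
  ∂[5,6] = [6] − [5].
As a 10×30 matrix over Z this has rank 9, with invariant factors (1,1,1,1,1,1,1,1,1).

Boundary ∂_2: C_2 → C_1 acts by ∂[p,q,r] = [q,r] − [p,r] + [p,q]. For instance
  ∂[3,6,9] = [6,9] − [3,9] + [3,6],
  ∂[4,5,7] = [5,7] − [4,7] + [4,5].
The resulting 30×20 matrix has rank 20, and its Smith normal form has invariant factors (1,1,1,1,1,1,1,1,1,1,1,1,1,1,1,1,1,1,1,2).

Reading off H_k = ker ∂_k / im ∂_{k+1}:

  H_0: rank C_0 − rank ∂_1 = 10 − 9 = 1, and the invariant factors of ∂_1 are all 1, so H_0 = Z.
  H_1: rank ker ∂_1 − rank ∂_2 = (30 − 9) − 20 = 1, and ∂_2 has invariant factor 2 > 1, so H_1 = Z ⊕ Z_2.
  H_2: rank ker ∂_2 − rank ∂_3 = (20 − 20) − 0 = 0, and there is no ∂_3, so H_2 = 0.

(K is a triangulation of the Klein bottle.)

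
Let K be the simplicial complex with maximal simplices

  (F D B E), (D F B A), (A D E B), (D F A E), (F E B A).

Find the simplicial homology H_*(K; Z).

Fix the vertex order A < B < D < E < F and write every simplex with vertices in increasing order. Then dim K = 3 and the simplices of K are:

  0-simplices (5): A, B, D, E, F
  1-simplices (10): AB, AD, AE, AF, BD, BE, BF, DE, DF, EF
  2-simplices (10): ABD, ABE, ABF, ADE, ADF, AEF, BDE, BDF, BEF, DEF
  3-simplices (5): ABDE, ABDF, ABEF, ADEF, BDEF

giving chain groups C_0 ≅ Z^5, C_1 ≅ Z^10, C_2 ≅ Z^10, C_3 ≅ Z^5.

Boundary ∂_1: C_1 → C_0 is given by ∂[p,q] = [q] − [p]. For instance
  ∂AF = F − A.
The 5×10 boundary matrix has rank 4 and Smith normal form diag(1,1,1,1).

∂_2: C_2 → C_1 maps a triangle to the signed sum of its edges. For instance
  ∂BDF = DF − BF + BD,
  ∂ABF = BF − AF + AB.
The 10×10 boundary matrix has rank 6 and Smith normal form diag(1,1,1,1,1,1).

The boundary map ∂_3: C_3 → C_2 sends each 3-simplex σ to the alternating sum Σ_i (−1)^i (σ with its i-th vertex removed). For instance
  ∂ABEF = BEF − AEF + ABF − ABE,
  ∂ADEF = DEF − AEF + ADF − ADE.
As a 10×5 matrix over Z this has rank 4, with invariant factors (1,1,1,1).

Computing H_k = (kernel of ∂_k) / (image of ∂_{k+1}):

  H_0: rank C_0 − rank ∂_1 = 5 − 4 = 1, and the invariant factors of ∂_1 are all 1, so H_0 = Z.
  H_1: rank ker ∂_1 − rank ∂_2 = (10 − 4) − 6 = 0, and the invariant factors of ∂_2 are all 1, so H_1 = 0.
  H_2: rank ker ∂_2 − rank ∂_3 = (10 − 6) − 4 = 0, and the invariant factors of ∂_3 are all 1, so H_2 = 0.
  H_3: rank ker ∂_3 − rank ∂_4 = (5 − 4) − 0 = 1, and there is no ∂_4, so H_3 = Z.

As a check, the Euler characteristic is 5 − 10 + 10 − 5 = 0, which agrees with 1 − 0 + 0 − 1 = 0.
(K is a triangulation of the 3-sphere S^3.)

H_0 = Z,  H_1 = 0,  H_2 = 0,  H_3 = Z.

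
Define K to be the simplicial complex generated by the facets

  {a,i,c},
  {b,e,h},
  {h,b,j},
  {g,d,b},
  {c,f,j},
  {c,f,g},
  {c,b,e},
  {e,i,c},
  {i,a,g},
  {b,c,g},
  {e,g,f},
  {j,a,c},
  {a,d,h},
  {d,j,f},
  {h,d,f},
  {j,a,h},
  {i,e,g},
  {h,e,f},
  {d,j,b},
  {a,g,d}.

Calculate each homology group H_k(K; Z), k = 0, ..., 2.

Fix the vertex order a < b < c < d < e < f < g < h < i < j and write every simplex with vertices in increasing order. Then dim K = 2 and the simplices of K are:

  0-simplices (10): a, b, c, d, e, f, g, h, i, j
  1-simplices (30): ac, ad, ag, ah, ai, aj, bc, bd, be, bg, bh, bj, ce, cf, cg, ci, cj, df, dg, dh, dj, ef, eg, eh, ei, fg, fh, fj, gi, hj
  2-simplices (20): aci, acj, adg, adh, agi, ahj, bce, bcg, bdg, bdj, beh, bhj, cei, cfg, cfj, dfh, dfj, efg, efh, egi

giving chain groups C_0 ≅ Z^10, C_1 ≅ Z^30, C_2 ≅ Z^20.

The boundary map ∂_1: C_1 → C_0 is given by ∂[p,q] = [q] − [p].
This gives a 10×30 integer matrix of rank 9; reducing to Smith normal form yields diagonal entries (1,1,1,1,1,1,1,1,1).

Boundary ∂_2: C_2 → C_1 sends each 2-simplex [p,q,r] to [q,r] − [p,r] + [p,q]. For instance
  ∂agi = gi − ai + ag,
  ∂cei = ei − ci + ce.
This gives a 30×20 integer matrix of rank 20; reducing to Smith normal form yields diagonal entries (1,1,1,1,1,1,1,1,1,1,1,1,1,1,1,1,1,1,1,2).

Reading off H_k = ker ∂_k / im ∂_{k+1}:

  H_0: rank C_0 − rank ∂_1 = 10 − 9 = 1, and the invariant factors of ∂_1 are all 1, so H_0 ≅ Z.
  H_1: rank ker ∂_1 − rank ∂_2 = (30 − 9) − 20 = 1, and ∂_2 has invariant factor 2 > 1, so H_1 ≅ Z ⊕ Z/2.
  H_2: rank ker ∂_2 − rank ∂_3 = (20 − 20) − 0 = 0, and there is no ∂_3, so H_2 ≅ 0.

As a check, the Euler characteristic is 10 − 30 + 20 = 0, which agrees with 1 − 1 + 0 = 0.

H_0 ≅ Z,  H_1 ≅ Z ⊕ Z/2,  H_2 = 0.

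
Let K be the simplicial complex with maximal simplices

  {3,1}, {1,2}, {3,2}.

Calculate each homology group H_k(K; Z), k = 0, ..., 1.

H_0 ≅ Z,  H_1 ≅ Z.

Fix the vertex order 1 < 2 < 3 and write every simplex with vertices in increasing order. Then dim K = 1 and the simplices of K are:

  0-simplices (3): [1], [2], [3]
  1-simplices (3): [1,2], [1,3], [2,3]

so the chain groups are C_0 ≅ Z^3, C_1 ≅ Z^3.

∂_1: C_1 → C_0 sends each edge [p,q] (with p < q) to q − p.
This gives a 3×3 integer matrix of rank 2; reducing to Smith normal form yields diagonal entries (1,1).

Now H_k = ker ∂_k / im ∂_{k+1}, so:

  H_0: rank C_0 − rank ∂_1 = 3 − 2 = 1, and the invariant factors of ∂_1 are all 1, so H_0 ≅ Z.
  H_1: rank ker ∂_1 − rank ∂_2 = (3 − 2) − 0 = 1, and there is no ∂_2, so H_1 ≅ Z.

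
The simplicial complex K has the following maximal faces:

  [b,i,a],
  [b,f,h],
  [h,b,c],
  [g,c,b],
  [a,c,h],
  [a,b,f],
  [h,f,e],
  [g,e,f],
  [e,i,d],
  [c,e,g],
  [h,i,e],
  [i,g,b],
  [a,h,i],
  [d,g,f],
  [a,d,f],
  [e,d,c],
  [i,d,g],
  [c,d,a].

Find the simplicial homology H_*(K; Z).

Take the total order a < b < c < d < e < f < g < h < i on the vertex set. Then K (dimension 2) consists of the simplices:

  0-simplices (9): a, b, c, d, e, f, g, h, i
  1-simplices (27): ab, ac, ad, af, ah, ai, bc, bf, bg, bh, bi, cd, ce, cg, ch, de, df, dg, di, ef, eg, eh, ei, fg, fh, gi, hi
  2-simplices (18): abf, abi, acd, ach, adf, ahi, bcg, bch, bfh, bgi, cde, ceg, dei, dfg, dgi, efg, efh, ehi

so the chain groups are C_0 ≅ Z^9, C_1 ≅ Z^27, C_2 ≅ Z^18.

The boundary map ∂_1: C_1 → C_0 maps an edge to its endpoints' difference, ∂[p,q] = q − p. For instance
  ∂de = e − d.
As a 9×27 matrix over Z this has rank 8, with invariant factors (1,1,1,1,1,1,1,1).

The boundary map ∂_2: C_2 → C_1 sends each 2-simplex [p,q,r] to [q,r] − [p,r] + [p,q]. For instance
  ∂efg = fg − eg + ef,
  ∂abi = bi − ai + ab.
This gives a 27×18 integer matrix of rank 18; reducing to Smith normal form yields diagonal entries (1,1,1,1,1,1,1,1,1,1,1,1,1,1,1,1,1,2).

From H_k ≅ ker(∂_k) / im(∂_{k+1}) we obtain:

  H_0: rank C_0 − rank ∂_1 = 9 − 8 = 1, and the invariant factors of ∂_1 are all 1, so H_0 ≅ Z.
  H_1: rank ker ∂_1 − rank ∂_2 = (27 − 8) − 18 = 1, and ∂_2 has invariant factor 2 > 1, so H_1 ≅ Z ⊕ Z/2.
  H_2: rank ker ∂_2 − rank ∂_3 = (18 − 18) − 0 = 0, and there is no ∂_3, so H_2 ≅ 0.

As a check, the Euler characteristic is 9 − 27 + 18 = 0, which agrees with 1 − 1 + 0 = 0.
(K is a triangulation of the Klein bottle.)

H_0 ≅ Z,  H_1 ≅ Z ⊕ Z/2,  H_2 = 0.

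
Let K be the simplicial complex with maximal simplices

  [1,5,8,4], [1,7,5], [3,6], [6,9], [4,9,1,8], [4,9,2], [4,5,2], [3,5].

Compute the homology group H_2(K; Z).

We work with the vertex ordering 1 < 2 < 3 < 4 < 5 < 6 < 7 < 8 < 9. The simplices of K, each written with vertices in increasing order, are:

  0-simplices (9): [1], [2], [3], [4], [5], [6], [7], [8], [9]
  1-simplices (17): [1,4], [1,5], [1,7], [1,8], [1,9], [2,4], [2,5], [2,9], [3,5], [3,6], [4,5], [4,8], [4,9], [5,7], [5,8], [6,9], [8,9]
  2-simplices (10): [1,4,5], [1,4,8], [1,4,9], [1,5,7], [1,5,8], [1,8,9], [2,4,5], [2,4,9], [4,5,8], [4,8,9]
  3-simplices (2): [1,4,5,8], [1,4,8,9]

giving chain groups C_0 ≅ Z^9, C_1 ≅ Z^17, C_2 ≅ Z^10, C_3 ≅ Z^2.

Boundary ∂_1: C_1 → C_0 sends each edge [p,q] (with p < q) to q − p.
The resulting 9×17 matrix has rank 8, and its Smith normal form has invariant factors (1,1,1,1,1,1,1,1).

∂_2: C_2 → C_1 maps a triangle to the signed sum of its edges. For instance
  ∂[1,5,7] = [5,7] − [1,7] + [1,5],
  ∂[4,5,8] = [5,8] − [4,8] + [4,5].
As a 17×10 matrix over Z this has rank 8, with invariant factors (1,1,1,1,1,1,1,1).

The boundary map ∂_3: C_3 → C_2 sends each 3-simplex σ to the alternating sum Σ_i (−1)^i (σ with its i-th vertex removed). For instance
  ∂[1,4,5,8] = [4,5,8] − [1,5,8] + [1,4,8] − [1,4,5],
  ∂[1,4,8,9] = [4,8,9] − [1,8,9] + [1,4,9] − [1,4,8].
The 10×2 boundary matrix has rank 2 and Smith normal form diag(1,1).

Now H_k = ker ∂_k / im ∂_{k+1}, so:

  H_2: rank ker ∂_2 − rank ∂_3 = (10 − 8) − 2 = 0, and the invariant factors of ∂_3 are all 1, so H_2 ≅ 0.

H_2 ≅ 0.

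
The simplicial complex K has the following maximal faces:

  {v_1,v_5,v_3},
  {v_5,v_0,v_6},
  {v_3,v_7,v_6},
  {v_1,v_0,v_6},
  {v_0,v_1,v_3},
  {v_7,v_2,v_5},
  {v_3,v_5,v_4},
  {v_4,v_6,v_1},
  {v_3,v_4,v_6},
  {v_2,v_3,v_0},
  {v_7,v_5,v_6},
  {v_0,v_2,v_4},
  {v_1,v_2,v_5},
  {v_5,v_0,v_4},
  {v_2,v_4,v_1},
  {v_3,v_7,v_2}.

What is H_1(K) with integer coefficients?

Order the vertices as v_0 < v_1 < v_2 < v_3 < v_4 < v_5 < v_6 < v_7. Listing each simplex with vertices in this order, K has dimension 2 with simplices:

  0-simplices (8): [v_0], [v_1], [v_2], [v_3], [v_4], [v_5], [v_6], [v_7]
  1-simplices (24): (24 of them)
  2-simplices (16): (16 of them)

so the chain groups are C_0 ≅ Z^8, C_1 ≅ Z^24, C_2 ≅ Z^16.

∂_1: C_1 → C_0 maps an edge to its endpoints' difference, ∂[p,q] = q − p. For instance
  ∂[v_1,v_4] = [v_4] − [v_1].
The resulting 8×24 matrix has rank 7, and its Smith normal form has invariant factors (1,1,1,1,1,1,1).

∂_2: C_2 → C_1 maps a triangle to the signed sum of its edges. For instance
  ∂[v_5,v_6,v_7] = [v_6,v_7] − [v_5,v_7] + [v_5,v_6],
  ∂[v_0,v_1,v_6] = [v_1,v_6] − [v_0,v_6] + [v_0,v_1].
This gives a 24×16 integer matrix of rank 15; reducing to Smith normal form yields diagonal entries (1,1,1,1,1,1,1,1,1,1,1,1,1,1,1).

Reading off H_k = ker ∂_k / im ∂_{k+1}:

  H_1: rank ker ∂_1 − rank ∂_2 = (24 − 7) − 15 = 2, and the invariant factors of ∂_2 are all 1, so H_1 ≅ Z^2.

H_1 = Z^2.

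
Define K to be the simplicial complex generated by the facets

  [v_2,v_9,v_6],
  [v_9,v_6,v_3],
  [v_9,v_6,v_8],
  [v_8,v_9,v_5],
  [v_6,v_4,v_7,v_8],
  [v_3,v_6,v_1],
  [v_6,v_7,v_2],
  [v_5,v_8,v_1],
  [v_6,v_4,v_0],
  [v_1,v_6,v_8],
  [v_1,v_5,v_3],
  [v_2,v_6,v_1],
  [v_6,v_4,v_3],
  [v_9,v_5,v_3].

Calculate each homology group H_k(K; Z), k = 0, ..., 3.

Order the vertices as v_0 < v_1 < v_2 < v_3 < v_4 < v_5 < v_6 < v_7 < v_8 < v_9. Listing each simplex with vertices in this order, K has dimension 3 with simplices:

  0-simplices (10): [v_0], [v_1], [v_2], [v_3], [v_4], [v_5], [v_6], [v_7], [v_8], [v_9]
  1-simplices (24): (24 of them)
  2-simplices (17): (17 of them)
  3-simplices (1): [v_4,v_6,v_7,v_8]

so the chain groups are C_0 ≅ Z^10, C_1 ≅ Z^24, C_2 ≅ Z^17, C_3 ≅ Z^1.

The boundary map ∂_1: C_1 → C_0 is given by ∂[p,q] = [q] − [p].
The resulting 10×24 matrix has rank 9, and its Smith normal form has invariant factors (1,1,1,1,1,1,1,1,1).

The boundary map ∂_2: C_2 → C_1 sends each 2-simplex [p,q,r] to [q,r] − [p,r] + [p,q]. For instance
  ∂[v_1,v_5,v_8] = [v_5,v_8] − [v_1,v_8] + [v_1,v_5],
  ∂[v_4,v_7,v_8] = [v_7,v_8] − [v_4,v_8] + [v_4,v_7].
This gives a 24×17 integer matrix of rank 15; reducing to Smith normal form yields diagonal entries (1,1,1,1,1,1,1,1,1,1,1,1,1,1,1).

The boundary map ∂_3: C_3 → C_2 sends each 3-simplex σ to the alternating sum Σ_i (−1)^i (σ with its i-th vertex removed). For instance
  ∂[v_4,v_6,v_7,v_8] = [v_6,v_7,v_8] − [v_4,v_7,v_8] + [v_4,v_6,v_8] − [v_4,v_6,v_7].
As a 17×1 matrix over Z this has rank 1, with invariant factors (1).

Reading off H_k = ker ∂_k / im ∂_{k+1}:

  H_0: rank C_0 − rank ∂_1 = 10 − 9 = 1, and the invariant factors of ∂_1 are all 1, so H_0 ≅ Z.
  H_1: rank ker ∂_1 − rank ∂_2 = (24 − 9) − 15 = 0, and the invariant factors of ∂_2 are all 1, so H_1 ≅ 0.
  H_2: rank ker ∂_2 − rank ∂_3 = (17 − 15) − 1 = 1, and the invariant factors of ∂_3 are all 1, so H_2 ≅ Z.
  H_3: rank ker ∂_3 − rank ∂_4 = (1 − 1) − 0 = 0, and there is no ∂_4, so H_3 ≅ 0.

H_0 = Z,  H_1 = 0,  H_2 = Z,  H_3 = 0.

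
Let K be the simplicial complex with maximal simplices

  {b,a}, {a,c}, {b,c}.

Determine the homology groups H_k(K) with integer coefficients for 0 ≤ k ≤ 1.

H_0 ≅ Z,  H_1 ≅ Z.

Take the total order a < b < c on the vertex set. Then K (dimension 1) consists of the simplices:

  0-simplices (3): a, b, c
  1-simplices (3): ab, ac, bc

so the chain groups are C_0 ≅ Z^3, C_1 ≅ Z^3.

∂_1: C_1 → C_0 maps an edge to its endpoints' difference, ∂[p,q] = q − p. For instance
  ∂ab = b − a.
This gives a 3×3 integer matrix of rank 2; reducing to Smith normal form yields diagonal entries (1,1).

Reading off H_k = ker ∂_k / im ∂_{k+1}:

  H_0: rank C_0 − rank ∂_1 = 3 − 2 = 1, and the invariant factors of ∂_1 are all 1, so H_0 ≅ Z.
  H_1: rank ker ∂_1 − rank ∂_2 = (3 − 2) − 0 = 1, and there is no ∂_2, so H_1 ≅ Z.

(K is a triangulation of the circle S^1.)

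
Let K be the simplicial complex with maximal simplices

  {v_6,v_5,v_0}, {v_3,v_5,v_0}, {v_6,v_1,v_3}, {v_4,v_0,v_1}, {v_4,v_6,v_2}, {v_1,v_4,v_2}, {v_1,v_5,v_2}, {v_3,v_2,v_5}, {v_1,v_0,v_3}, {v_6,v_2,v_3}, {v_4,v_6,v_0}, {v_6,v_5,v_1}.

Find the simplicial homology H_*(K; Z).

H_0 ≅ Z,  H_1 ≅ Z/2Z,  H_2 = 0.

We work with the vertex ordering v_0 < v_1 < v_2 < v_3 < v_4 < v_5 < v_6. The simplices of K, each written with vertices in increasing order, are:

  0-simplices (7): [v_0], [v_1], [v_2], [v_3], [v_4], [v_5], [v_6]
  1-simplices (18): (18 of them)
  2-simplices (12): (12 of them)

Hence C_0 ≅ Z^7, C_1 ≅ Z^18, C_2 ≅ Z^12.

The boundary map ∂_1: C_1 → C_0 sends each edge [p,q] (with p < q) to q − p. For instance
  ∂[v_2,v_6] = [v_6] − [v_2].
This gives a 7×18 integer matrix of rank 6; reducing to Smith normal form yields diagonal entries (1,1,1,1,1,1).

Boundary ∂_2: C_2 → C_1 maps a triangle to the signed sum of its edges. For instance
  ∂[v_2,v_3,v_6] = [v_3,v_6] − [v_2,v_6] + [v_2,v_3],
  ∂[v_1,v_2,v_5] = [v_2,v_5] − [v_1,v_5] + [v_1,v_2].
The resulting 18×12 matrix has rank 12, and its Smith normal form has invariant factors (1,1,1,1,1,1,1,1,1,1,1,2).

Reading off H_k = ker ∂_k / im ∂_{k+1}:

  H_0: rank C_0 − rank ∂_1 = 7 − 6 = 1, and the invariant factors of ∂_1 are all 1, so H_0 ≅ Z.
  H_1: rank ker ∂_1 − rank ∂_2 = (18 − 6) − 12 = 0, and ∂_2 has invariant factor 2 > 1, so H_1 ≅ Z/2Z.
  H_2: rank ker ∂_2 − rank ∂_3 = (12 − 12) − 0 = 0, and there is no ∂_3, so H_2 ≅ 0.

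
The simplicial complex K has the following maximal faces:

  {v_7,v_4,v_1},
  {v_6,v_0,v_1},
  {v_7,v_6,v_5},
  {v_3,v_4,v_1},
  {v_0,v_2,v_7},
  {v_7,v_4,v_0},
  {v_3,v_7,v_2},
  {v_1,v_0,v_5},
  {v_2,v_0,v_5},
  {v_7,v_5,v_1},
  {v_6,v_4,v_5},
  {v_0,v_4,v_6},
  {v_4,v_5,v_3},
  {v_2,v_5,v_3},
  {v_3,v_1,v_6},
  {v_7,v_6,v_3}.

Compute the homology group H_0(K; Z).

H_0 = Z.

Order the vertices as v_0 < v_1 < v_2 < v_3 < v_4 < v_5 < v_6 < v_7. Listing each simplex with vertices in this order, K has dimension 2 with simplices:

  0-simplices (8): [v_0], [v_1], [v_2], [v_3], [v_4], [v_5], [v_6], [v_7]
  1-simplices (24): (24 of them)
  2-simplices (16): (16 of them)

so the chain groups are C_0 ≅ Z^8, C_1 ≅ Z^24, C_2 ≅ Z^16.

∂_1: C_1 → C_0 sends each edge [p,q] (with p < q) to q − p.
The resulting 8×24 matrix has rank 7, and its Smith normal form has invariant factors (1,1,1,1,1,1,1).

∂_2: C_2 → C_1 acts by ∂[p,q,r] = [q,r] − [p,r] + [p,q]. For instance
  ∂[v_0,v_1,v_6] = [v_1,v_6] − [v_0,v_6] + [v_0,v_1],
  ∂[v_2,v_3,v_5] = [v_3,v_5] − [v_2,v_5] + [v_2,v_3].
The resulting 24×16 matrix has rank 15, and its Smith normal form has invariant factors (1,1,1,1,1,1,1,1,1,1,1,1,1,1,1).

Reading off H_k = ker ∂_k / im ∂_{k+1}:

  H_0: rank C_0 − rank ∂_1 = 8 − 7 = 1, and the invariant factors of ∂_1 are all 1, so H_0 = Z.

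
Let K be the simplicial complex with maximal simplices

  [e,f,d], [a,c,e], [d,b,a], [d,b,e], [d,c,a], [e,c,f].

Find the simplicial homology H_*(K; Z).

Fix the vertex order a < b < c < d < e < f and write every simplex with vertices in increasing order. Then dim K = 2 and the simplices of K are:

  0-simplices (6): a, b, c, d, e, f
  1-simplices (12): ab, ac, ad, ae, bd, be, cd, ce, cf, de, df, ef
  2-simplices (6): abd, acd, ace, bde, cef, def

Hence C_0 ≅ Z^6, C_1 ≅ Z^12, C_2 ≅ Z^6.

The boundary map ∂_1: C_1 → C_0 is given by ∂[p,q] = [q] − [p]. For instance
  ∂ae = e − a.
The resulting 6×12 matrix has rank 5, and its Smith normal form has invariant factors (1,1,1,1,1).

The boundary map ∂_2: C_2 → C_1 acts by ∂[p,q,r] = [q,r] − [p,r] + [p,q]. For instance
  ∂abd = bd − ad + ab,
  ∂ace = ce − ae + ac.
The 12×6 boundary matrix has rank 6 and Smith normal form diag(1,1,1,1,1,1).

Computing H_k = (kernel of ∂_k) / (image of ∂_{k+1}):

  H_0: rank C_0 − rank ∂_1 = 6 − 5 = 1, and the invariant factors of ∂_1 are all 1, so H_0 ≅ Z.
  H_1: rank ker ∂_1 − rank ∂_2 = (12 − 5) − 6 = 1, and the invariant factors of ∂_2 are all 1, so H_1 ≅ Z.
  H_2: rank ker ∂_2 − rank ∂_3 = (6 − 6) − 0 = 0, and there is no ∂_3, so H_2 ≅ 0.

As a check, the Euler characteristic is 6 − 12 + 6 = 0, which agrees with 1 − 1 + 0 = 0.
(K is a triangulation of the cylinder S^1 x I.)

H_0 = Z,  H_1 = Z,  H_2 = 0.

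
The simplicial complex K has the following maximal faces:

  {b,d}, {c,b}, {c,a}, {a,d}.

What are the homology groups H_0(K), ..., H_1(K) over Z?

H_0 = Z,  H_1 = Z.

Order the vertices as a < b < c < d. Listing each simplex with vertices in this order, K has dimension 1 with simplices:

  0-simplices (4): a, b, c, d
  1-simplices (4): ac, ad, bc, bd

giving chain groups C_0 ≅ Z^4, C_1 ≅ Z^4.

Boundary ∂_1: C_1 → C_0 sends each edge [p,q] (with p < q) to q − p.
The resulting 4×4 matrix has rank 3, and its Smith normal form has invariant factors (1,1,1).

Now H_k = ker ∂_k / im ∂_{k+1}, so:

  H_0: rank C_0 − rank ∂_1 = 4 − 3 = 1, and the invariant factors of ∂_1 are all 1, so H_0 = Z.
  H_1: rank ker ∂_1 − rank ∂_2 = (4 − 3) − 0 = 1, and there is no ∂_2, so H_1 = Z.

(K is a triangulation of the circle S^1.)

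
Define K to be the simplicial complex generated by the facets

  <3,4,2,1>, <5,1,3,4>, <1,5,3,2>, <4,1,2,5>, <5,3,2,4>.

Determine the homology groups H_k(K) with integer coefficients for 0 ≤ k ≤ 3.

Fix the vertex order 1 < 2 < 3 < 4 < 5 and write every simplex with vertices in increasing order. Then dim K = 3 and the simplices of K are:

  0-simplices (5): [1], [2], [3], [4], [5]
  1-simplices (10): [1,2], [1,3], [1,4], [1,5], [2,3], [2,4], [2,5], [3,4], [3,5], [4,5]
  2-simplices (10): [1,2,3], [1,2,4], [1,2,5], [1,3,4], [1,3,5], [1,4,5], [2,3,4], [2,3,5], [2,4,5], [3,4,5]
  3-simplices (5): [1,2,3,4], [1,2,3,5], [1,2,4,5], [1,3,4,5], [2,3,4,5]

so the chain groups are C_0 ≅ Z^5, C_1 ≅ Z^10, C_2 ≅ Z^10, C_3 ≅ Z^5.

∂_1: C_1 → C_0 sends each edge [p,q] (with p < q) to q − p.
The resulting 5×10 matrix has rank 4, and its Smith normal form has invariant factors (1,1,1,1).

∂_2: C_2 → C_1 sends each 2-simplex [p,q,r] to [q,r] − [p,r] + [p,q]. For instance
  ∂[1,4,5] = [4,5] − [1,5] + [1,4],
  ∂[1,2,3] = [2,3] − [1,3] + [1,2].
This gives a 10×10 integer matrix of rank 6; reducing to Smith normal form yields diagonal entries (1,1,1,1,1,1).

The boundary map ∂_3: C_3 → C_2 sends each 3-simplex σ to the alternating sum Σ_i (−1)^i (σ with its i-th vertex removed). For instance
  ∂[1,3,4,5] = [3,4,5] − [1,4,5] + [1,3,5] − [1,3,4],
  ∂[1,2,4,5] = [2,4,5] − [1,4,5] + [1,2,5] − [1,2,4].
As a 10×5 matrix over Z this has rank 4, with invariant factors (1,1,1,1).

Now H_k = ker ∂_k / im ∂_{k+1}, so:

  H_0: rank C_0 − rank ∂_1 = 5 − 4 = 1, and the invariant factors of ∂_1 are all 1, so H_0 = Z.
  H_1: rank ker ∂_1 − rank ∂_2 = (10 − 4) − 6 = 0, and the invariant factors of ∂_2 are all 1, so H_1 = 0.
  H_2: rank ker ∂_2 − rank ∂_3 = (10 − 6) − 4 = 0, and the invariant factors of ∂_3 are all 1, so H_2 = 0.
  H_3: rank ker ∂_3 − rank ∂_4 = (5 − 4) − 0 = 1, and there is no ∂_4, so H_3 = Z.

(K is a triangulation of the 3-sphere S^3.)

H_0 ≅ Z,  H_1 = 0,  H_2 = 0,  H_3 ≅ Z.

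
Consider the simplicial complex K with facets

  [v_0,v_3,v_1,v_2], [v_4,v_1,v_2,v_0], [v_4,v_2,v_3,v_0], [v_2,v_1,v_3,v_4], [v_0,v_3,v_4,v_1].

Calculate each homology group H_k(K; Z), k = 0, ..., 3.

Fix the vertex order v_0 < v_1 < v_2 < v_3 < v_4 and write every simplex with vertices in increasing order. Then dim K = 3 and the simplices of K are:

  0-simplices (5): [v_0], [v_1], [v_2], [v_3], [v_4]
  1-simplices (10): [v_0,v_1], [v_0,v_2], [v_0,v_3], [v_0,v_4], [v_1,v_2], [v_1,v_3], [v_1,v_4], [v_2,v_3], [v_2,v_4], [v_3,v_4]
  2-simplices (10): [v_0,v_1,v_2], [v_0,v_1,v_3], [v_0,v_1,v_4], [v_0,v_2,v_3], [v_0,v_2,v_4], [v_0,v_3,v_4], [v_1,v_2,v_3], [v_1,v_2,v_4], [v_1,v_3,v_4], [v_2,v_3,v_4]
  3-simplices (5): [v_0,v_1,v_2,v_3], [v_0,v_1,v_2,v_4], [v_0,v_1,v_3,v_4], [v_0,v_2,v_3,v_4], [v_1,v_2,v_3,v_4]

Hence C_0 ≅ Z^5, C_1 ≅ Z^10, C_2 ≅ Z^10, C_3 ≅ Z^5.

The boundary map ∂_1: C_1 → C_0 maps an edge to its endpoints' difference, ∂[p,q] = q − p. For instance
  ∂[v_0,v_3] = [v_3] − [v_0].
The 5×10 boundary matrix has rank 4 and Smith normal form diag(1,1,1,1).

Boundary ∂_2: C_2 → C_1 acts by ∂[p,q,r] = [q,r] − [p,r] + [p,q]. For instance
  ∂[v_1,v_3,v_4] = [v_3,v_4] − [v_1,v_4] + [v_1,v_3],
  ∂[v_0,v_1,v_3] = [v_1,v_3] − [v_0,v_3] + [v_0,v_1].
The 10×10 boundary matrix has rank 6 and Smith normal form diag(1,1,1,1,1,1).

Boundary ∂_3: C_3 → C_2 sends each 3-simplex σ to the alternating sum Σ_i (−1)^i (σ with its i-th vertex removed). For instance
  ∂[v_1,v_2,v_3,v_4] = [v_2,v_3,v_4] − [v_1,v_3,v_4] + [v_1,v_2,v_4] − [v_1,v_2,v_3],
  ∂[v_0,v_1,v_2,v_3] = [v_1,v_2,v_3] − [v_0,v_2,v_3] + [v_0,v_1,v_3] − [v_0,v_1,v_2].
This gives a 10×5 integer matrix of rank 4; reducing to Smith normal form yields diagonal entries (1,1,1,1).

From H_k ≅ ker(∂_k) / im(∂_{k+1}) we obtain:

  H_0: rank C_0 − rank ∂_1 = 5 − 4 = 1, and the invariant factors of ∂_1 are all 1, so H_0 ≅ Z.
  H_1: rank ker ∂_1 − rank ∂_2 = (10 − 4) − 6 = 0, and the invariant factors of ∂_2 are all 1, so H_1 ≅ 0.
  H_2: rank ker ∂_2 − rank ∂_3 = (10 − 6) − 4 = 0, and the invariant factors of ∂_3 are all 1, so H_2 ≅ 0.
  H_3: rank ker ∂_3 − rank ∂_4 = (5 − 4) − 0 = 1, and there is no ∂_4, so H_3 ≅ Z.

H_0 ≅ Z,  H_1 = 0,  H_2 = 0,  H_3 ≅ Z.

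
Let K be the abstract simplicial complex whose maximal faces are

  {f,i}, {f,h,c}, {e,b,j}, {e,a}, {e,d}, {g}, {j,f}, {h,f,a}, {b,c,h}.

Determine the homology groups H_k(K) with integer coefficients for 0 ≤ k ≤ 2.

H_0 = Z^2,  H_1 = Z^2,  H_2 = 0.

Fix the vertex order a < b < c < d < e < f < g < h < i < j and write every simplex with vertices in increasing order. Then dim K = 2 and the simplices of K are:

  0-simplices (10): a, b, c, d, e, f, g, h, i, j
  1-simplices (14): ae, af, ah, bc, be, bh, bj, cf, ch, de, ej, fh, fi, fj
  2-simplices (4): afh, bch, bej, cfh

so the chain groups are C_0 ≅ Z^10, C_1 ≅ Z^14, C_2 ≅ Z^4.

The boundary map ∂_1: C_1 → C_0 sends each edge [p,q] (with p < q) to q − p. For instance
  ∂ej = j − e.
This gives a 10×14 integer matrix of rank 8; reducing to Smith normal form yields diagonal entries (1,1,1,1,1,1,1,1).

∂_2: C_2 → C_1 acts by ∂[p,q,r] = [q,r] − [p,r] + [p,q]. For instance
  ∂bch = ch − bh + bc,
  ∂bej = ej − bj + be.
This gives a 14×4 integer matrix of rank 4; reducing to Smith normal form yields diagonal entries (1,1,1,1).

Reading off H_k = ker ∂_k / im ∂_{k+1}:

  H_0: rank C_0 − rank ∂_1 = 10 − 8 = 2, and the invariant factors of ∂_1 are all 1, so H_0 = Z^2.
  H_1: rank ker ∂_1 − rank ∂_2 = (14 − 8) − 4 = 2, and the invariant factors of ∂_2 are all 1, so H_1 = Z^2.
  H_2: rank ker ∂_2 − rank ∂_3 = (4 − 4) − 0 = 0, and there is no ∂_3, so H_2 = 0.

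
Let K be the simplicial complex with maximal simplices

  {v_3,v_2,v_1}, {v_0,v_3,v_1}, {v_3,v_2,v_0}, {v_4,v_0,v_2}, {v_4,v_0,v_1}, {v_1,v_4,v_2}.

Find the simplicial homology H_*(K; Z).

H_0 ≅ Z,  H_1 = 0,  H_2 ≅ Z.

We work with the vertex ordering v_0 < v_1 < v_2 < v_3 < v_4. The simplices of K, each written with vertices in increasing order, are:

  0-simplices (5): [v_0], [v_1], [v_2], [v_3], [v_4]
  1-simplices (9): [v_0,v_1], [v_0,v_2], [v_0,v_3], [v_0,v_4], [v_1,v_2], [v_1,v_3], [v_1,v_4], [v_2,v_3], [v_2,v_4]
  2-simplices (6): [v_0,v_1,v_3], [v_0,v_1,v_4], [v_0,v_2,v_3], [v_0,v_2,v_4], [v_1,v_2,v_3], [v_1,v_2,v_4]

so the chain groups are C_0 ≅ Z^5, C_1 ≅ Z^9, C_2 ≅ Z^6.

Boundary ∂_1: C_1 → C_0 is given by ∂[p,q] = [q] − [p]. For instance
  ∂[v_0,v_3] = [v_3] − [v_0].
The resulting 5×9 matrix has rank 4, and its Smith normal form has invariant factors (1,1,1,1).

The boundary map ∂_2: C_2 → C_1 acts by ∂[p,q,r] = [q,r] − [p,r] + [p,q]. For instance
  ∂[v_0,v_1,v_4] = [v_1,v_4] − [v_0,v_4] + [v_0,v_1],
  ∂[v_1,v_2,v_4] = [v_2,v_4] − [v_1,v_4] + [v_1,v_2].
This gives a 9×6 integer matrix of rank 5; reducing to Smith normal form yields diagonal entries (1,1,1,1,1).

Computing H_k = (kernel of ∂_k) / (image of ∂_{k+1}):

  H_0: rank C_0 − rank ∂_1 = 5 − 4 = 1, and the invariant factors of ∂_1 are all 1, so H_0 = Z.
  H_1: rank ker ∂_1 − rank ∂_2 = (9 − 4) − 5 = 0, and the invariant factors of ∂_2 are all 1, so H_1 = 0.
  H_2: rank ker ∂_2 − rank ∂_3 = (6 − 5) − 0 = 1, and there is no ∂_3, so H_2 = Z.

As a check, the Euler characteristic is 5 − 9 + 6 = 2, which agrees with 1 − 0 + 1 = 2.
(K is a triangulation of the 2-sphere S^2.)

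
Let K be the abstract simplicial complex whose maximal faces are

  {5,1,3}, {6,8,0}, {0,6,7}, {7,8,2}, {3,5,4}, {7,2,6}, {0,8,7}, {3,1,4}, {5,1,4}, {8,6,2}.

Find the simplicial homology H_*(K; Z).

H_0 ≅ Z^2,  H_1 = 0,  H_2 ≅ Z^2.

Fix the vertex order 0 < 1 < 2 < 3 < 4 < 5 < 6 < 7 < 8 and write every simplex with vertices in increasing order. Then dim K = 2 and the simplices of K are:

  0-simplices (9): [0], [1], [2], [3], [4], [5], [6], [7], [8]
  1-simplices (15): [0,6], [0,7], [0,8], [1,3], [1,4], [1,5], [2,6], [2,7], [2,8], [3,4], [3,5], [4,5], [6,7], [6,8], [7,8]
  2-simplices (10): [0,6,7], [0,6,8], [0,7,8], [1,3,4], [1,3,5], [1,4,5], [2,6,7], [2,6,8], [2,7,8], [3,4,5]

Hence C_0 ≅ Z^9, C_1 ≅ Z^15, C_2 ≅ Z^10.

Boundary ∂_1: C_1 → C_0 is given by ∂[p,q] = [q] − [p]. For instance
  ∂[1,5] = [5] − [1].
The 9×15 boundary matrix has rank 7 and Smith normal form diag(1,1,1,1,1,1,1).

The boundary map ∂_2: C_2 → C_1 maps a triangle to the signed sum of its edges. For instance
  ∂[3,4,5] = [4,5] − [3,5] + [3,4],
  ∂[1,3,5] = [3,5] − [1,5] + [1,3].
The 15×10 boundary matrix has rank 8 and Smith normal form diag(1,1,1,1,1,1,1,1).

From H_k ≅ ker(∂_k) / im(∂_{k+1}) we obtain:

  H_0: rank C_0 − rank ∂_1 = 9 − 7 = 2, and the invariant factors of ∂_1 are all 1, so H_0 ≅ Z^2.
  H_1: rank ker ∂_1 − rank ∂_2 = (15 − 7) − 8 = 0, and the invariant factors of ∂_2 are all 1, so H_1 ≅ 0.
  H_2: rank ker ∂_2 − rank ∂_3 = (10 − 8) − 0 = 2, and there is no ∂_3, so H_2 ≅ Z^2.

As a check, the Euler characteristic is 9 − 15 + 10 = 4, which agrees with 2 − 0 + 2 = 4.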